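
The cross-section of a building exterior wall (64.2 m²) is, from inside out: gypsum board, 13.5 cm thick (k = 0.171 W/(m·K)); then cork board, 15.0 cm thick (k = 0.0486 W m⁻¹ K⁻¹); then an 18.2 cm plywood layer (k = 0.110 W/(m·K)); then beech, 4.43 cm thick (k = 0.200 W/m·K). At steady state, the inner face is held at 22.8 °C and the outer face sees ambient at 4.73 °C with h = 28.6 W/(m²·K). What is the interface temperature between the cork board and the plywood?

T = 10.7 °C

Resistance network (inner→outer):
  R_gypsum board = L/(kA) = 0.135/(0.171·64.2) = 0.01230 K/W
  R_cork board = L/(kA) = 0.150/(0.0486·64.2) = 0.04808 K/W
  R_plywood = L/(kA) = 0.182/(0.110·64.2) = 0.02577 K/W
  R_beech = L/(kA) = 0.0443/(0.200·64.2) = 0.003450 K/W
  R_conv,out = 1/(hA) = 1/(28.6·64.2) = 5.446×10^-4 K/W
ΣR = 0.01230 + 0.04808 + 0.02577 + 0.003450 + 5.446×10^-4 = 0.09014 K/W
Q = ΔT/ΣR = (22.8 °C − 4.73 °C)/0.09014 = 200.5 W
From the inner boundary to the cork board/plywood interface, ΣR_partial = 0.06038 K/W.
T_interface = T_in − Q·ΣR_partial = 22.8 °C − (200.5)(0.06038) = 10.7 °C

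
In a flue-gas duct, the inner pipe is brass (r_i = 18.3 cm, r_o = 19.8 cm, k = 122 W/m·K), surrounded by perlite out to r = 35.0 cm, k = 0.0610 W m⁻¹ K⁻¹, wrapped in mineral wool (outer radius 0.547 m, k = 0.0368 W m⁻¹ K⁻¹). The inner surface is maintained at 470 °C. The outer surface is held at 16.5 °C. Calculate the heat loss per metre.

Q' = 133 W/m

Treat each layer as a resistance in series:
  R'_brass = ln(0.198/0.183)/(2πk) = 0.07878/(2π·122) = 1.028×10^-4 m·K/W
  R'_perlite = ln(0.350/0.198)/(2πk) = 0.5697/(2π·0.0610) = 1.486 m·K/W
  R'_mineral wool = ln(0.547/0.350)/(2πk) = 0.4465/(2π·0.0368) = 1.931 m·K/W
ΣR = 1.028×10^-4 + 1.486 + 1.931 = 3.417 m·K/W
Q' = ΔT/ΣR = (470 °C − 16.5 °C)/3.417 = 133 W/m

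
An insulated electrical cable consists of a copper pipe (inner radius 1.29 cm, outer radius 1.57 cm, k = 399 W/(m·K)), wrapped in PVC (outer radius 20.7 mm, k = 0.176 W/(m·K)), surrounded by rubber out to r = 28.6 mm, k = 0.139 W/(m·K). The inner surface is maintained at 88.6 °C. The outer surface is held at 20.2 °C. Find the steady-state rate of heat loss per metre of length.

Treat each layer as a resistance in series:
  R'_copper = ln(0.0157/0.0129)/(2πk) = 0.1964/(2π·399) = 7.835×10^-5 m·K/W
  R'_PVC = ln(0.0207/0.0157)/(2πk) = 0.2765/(2π·0.176) = 0.2500 m·K/W
  R'_rubber = ln(0.0286/0.0207)/(2πk) = 0.3233/(2π·0.139) = 0.3701 m·K/W
ΣR = 7.835×10^-5 + 0.2500 + 0.3701 = 0.6202 m·K/W
Q' = ΔT/ΣR = (88.6 °C − 20.2 °C)/0.6202 = 110 W/m

Q' = 110 W/m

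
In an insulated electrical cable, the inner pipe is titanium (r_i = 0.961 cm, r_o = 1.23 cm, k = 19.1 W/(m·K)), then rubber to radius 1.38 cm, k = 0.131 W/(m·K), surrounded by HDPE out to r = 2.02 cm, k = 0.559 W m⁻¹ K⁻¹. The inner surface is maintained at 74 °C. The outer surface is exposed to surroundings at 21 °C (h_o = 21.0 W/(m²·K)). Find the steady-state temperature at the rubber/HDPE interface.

Series thermal resistances, inner to outer:
  R'_titanium = ln(0.0123/0.00961)/(2πk) = 0.2468/(2π·19.1) = 0.002056 m·K/W
  R'_rubber = ln(0.0138/0.0123)/(2πk) = 0.1151/(2π·0.131) = 0.1398 m·K/W
  R'_HDPE = ln(0.0202/0.0138)/(2πk) = 0.3810/(2π·0.559) = 0.1085 m·K/W
  R'_conv,out = 1/(2πr h) = 1/(2π·0.0202·21.0) = 0.3752 m·K/W
ΣR = 0.002056 + 0.1398 + 0.1085 + 0.3752 = 0.6256 m·K/W
Q' = ΔT/ΣR = (74 °C − 21 °C)/0.6256 = 84.72 W/m
From the inner boundary to the rubber/HDPE interface, ΣR_partial = 0.1419 m·K/W.
T_interface = T_in − Q'·ΣR_partial = 74 °C − (84.72)(0.1419) = 62.0 °C

T = 62.0 °C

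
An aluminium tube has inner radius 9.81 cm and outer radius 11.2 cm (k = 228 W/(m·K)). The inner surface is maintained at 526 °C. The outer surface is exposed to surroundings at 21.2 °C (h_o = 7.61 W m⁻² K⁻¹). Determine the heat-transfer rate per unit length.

Treat each layer as a resistance in series:
  R'_aluminium = ln(0.112/0.0981)/(2πk) = 0.1325/(2π·228) = 9.250×10^-5 m·K/W
  R'_conv,out = 1/(2πr h) = 1/(2π·0.112·7.61) = 0.1867 m·K/W
ΣR = 9.250×10^-5 + 0.1867 = 0.1868 m·K/W
Q' = ΔT/ΣR = (526 °C − 21.2 °C)/0.1868 = 2700 W/m

Q' = 2700 W/m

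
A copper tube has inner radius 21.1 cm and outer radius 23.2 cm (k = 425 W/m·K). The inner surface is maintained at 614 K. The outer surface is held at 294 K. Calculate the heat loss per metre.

Q' = 9010 kW/m

Q' = 2πk·ΔT/ln(r₂/r₁) = 2π × 425 × 320 / ln(0.232/0.211) = 9.01×10^6 W/m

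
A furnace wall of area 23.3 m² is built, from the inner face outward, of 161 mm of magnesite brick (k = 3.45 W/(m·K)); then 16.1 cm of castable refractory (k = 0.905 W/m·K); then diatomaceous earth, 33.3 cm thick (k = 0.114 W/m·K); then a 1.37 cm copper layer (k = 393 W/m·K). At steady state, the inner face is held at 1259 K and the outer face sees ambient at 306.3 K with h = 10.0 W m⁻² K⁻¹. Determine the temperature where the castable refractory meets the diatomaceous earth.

T = 1193 K

Treat each layer as a resistance in series:
  R_magnesite brick = L/(kA) = 0.161/(3.45·23.3) = 0.002003 K/W
  R_castable refractory = L/(kA) = 0.161/(0.905·23.3) = 0.007635 K/W
  R_diatomaceous earth = L/(kA) = 0.333/(0.114·23.3) = 0.1254 K/W
  R_copper = L/(kA) = 0.0137/(393·23.3) = 1.496×10^-6 K/W
  R_conv,out = 1/(hA) = 1/(10.0·23.3) = 0.004292 K/W
ΣR = 0.002003 + 0.007635 + 0.1254 + 1.496×10^-6 + 0.004292 = 0.1393 K/W
Q = ΔT/ΣR = (1259 K − 306.3 K)/0.1393 = 6839 W
From the inner boundary to the castable refractory/diatomaceous earth interface, ΣR_partial = 0.009638 K/W.
T_interface = T_in − Q·ΣR_partial = 1259 K − (6839)(0.009638) = 1193 K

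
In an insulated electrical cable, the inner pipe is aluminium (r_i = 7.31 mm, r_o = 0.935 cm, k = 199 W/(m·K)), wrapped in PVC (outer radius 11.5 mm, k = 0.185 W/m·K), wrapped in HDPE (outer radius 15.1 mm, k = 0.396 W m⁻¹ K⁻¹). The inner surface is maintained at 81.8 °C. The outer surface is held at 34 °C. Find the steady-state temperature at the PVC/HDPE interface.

T = 52.2 °C

Treat each layer as a resistance in series:
  R'_aluminium = ln(0.00935/0.00731)/(2πk) = 0.2461/(2π·199) = 1.969×10^-4 m·K/W
  R'_PVC = ln(0.0115/0.00935)/(2πk) = 0.2070/(2π·0.185) = 0.1781 m·K/W
  R'_HDPE = ln(0.0151/0.0115)/(2πk) = 0.2723/(2π·0.396) = 0.1095 m·K/W
ΣR = 1.969×10^-4 + 0.1781 + 0.1095 = 0.2878 m·K/W
Q' = ΔT/ΣR = (81.8 °C − 34 °C)/0.2878 = 166.1 W/m
From the inner boundary to the PVC/HDPE interface, ΣR_partial = 0.1783 m·K/W.
T_interface = T_in − Q'·ΣR_partial = 81.8 °C − (166.1)(0.1783) = 52.2 °C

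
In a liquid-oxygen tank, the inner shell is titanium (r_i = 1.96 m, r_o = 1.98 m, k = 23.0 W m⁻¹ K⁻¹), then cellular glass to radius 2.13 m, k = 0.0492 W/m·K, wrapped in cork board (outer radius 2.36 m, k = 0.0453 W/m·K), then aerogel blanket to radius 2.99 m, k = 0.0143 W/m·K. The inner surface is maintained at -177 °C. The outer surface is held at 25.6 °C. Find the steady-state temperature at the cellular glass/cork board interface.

T = -159 °C

Resistance network (inner→outer):
  R_titanium = (1/1.96 − 1/1.98)/(4πk) = 0.005154/(4π·23.0) = 1.783×10^-5 K/W
  R_cellular glass = (1/1.98 − 1/2.13)/(4πk) = 0.03557/(4π·0.0492) = 0.05753 K/W
  R_cork board = (1/2.13 − 1/2.36)/(4πk) = 0.04575/(4π·0.0453) = 0.08038 K/W
  R_aerogel blanket = (1/2.36 − 1/2.99)/(4πk) = 0.08928/(4π·0.0143) = 0.4968 K/W
ΣR = 1.783×10^-5 + 0.05753 + 0.08038 + 0.4968 = 0.6347 K/W
Q = ΔT/ΣR = (-177 °C − 25.6 °C)/0.6347 = -319.2 W
From the inner boundary to the cellular glass/cork board interface, ΣR_partial = 0.05755 K/W.
T_interface = T_in − Q·ΣR_partial = -177 °C − (-319.2)(0.05755) = -159 °C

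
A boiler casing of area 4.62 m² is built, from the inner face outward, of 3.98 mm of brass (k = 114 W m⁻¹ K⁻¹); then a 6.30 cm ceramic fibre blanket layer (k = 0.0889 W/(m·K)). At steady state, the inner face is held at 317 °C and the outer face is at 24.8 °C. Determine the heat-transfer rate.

Resistance network (inner→outer):
  R_brass = L/(kA) = 0.00398/(114·4.62) = 7.557×10^-6 K/W
  R_ceramic fibre blanket = L/(kA) = 0.0630/(0.0889·4.62) = 0.1534 K/W
ΣR = 7.557×10^-6 + 0.1534 = 0.1534 K/W
Q = ΔT/ΣR = (317 °C − 24.8 °C)/0.1534 = 1900 W

Q = 1900 W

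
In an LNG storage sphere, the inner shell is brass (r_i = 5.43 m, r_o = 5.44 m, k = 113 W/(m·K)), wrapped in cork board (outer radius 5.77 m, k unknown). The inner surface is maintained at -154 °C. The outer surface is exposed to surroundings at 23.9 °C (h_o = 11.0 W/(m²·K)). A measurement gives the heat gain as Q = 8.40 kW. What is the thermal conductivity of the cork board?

ΣR = ΔT/Q = |-154 − 23.9|/8400 = 0.02118 K/W
Known resistances:
  R_brass = (1/5.43 − 1/5.44)/(4πk) = 3.385×10^-4/(4π·113) = 2.384×10^-7 K/W
  R_conv,out = 1/(4πr²h) = 1/(4π·5.77²·11.0) = 2.173×10^-4 K/W
R_cork board = ΣR − ΣR_known = 0.02118 − 2.175×10^-4 = 0.02096 K/W
(1/r₁−1/r₂)/(4πk) = 0.02096 ⇒ k = 0.01051/(4π·0.02096) = 0.0399 W/m·K

k = 0.0399 W/m·K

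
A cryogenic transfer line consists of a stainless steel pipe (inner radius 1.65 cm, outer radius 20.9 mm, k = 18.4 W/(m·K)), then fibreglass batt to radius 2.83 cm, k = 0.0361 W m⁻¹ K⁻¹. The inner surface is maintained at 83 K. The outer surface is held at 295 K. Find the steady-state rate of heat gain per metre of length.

Q' = 158 W/m

Treat each layer as a resistance in series:
  R'_stainless steel = ln(0.0209/0.0165)/(2πk) = 0.2364/(2π·18.4) = 0.002045 m·K/W
  R'_fibreglass batt = ln(0.0283/0.0209)/(2πk) = 0.3031/(2π·0.0361) = 1.336 m·K/W
ΣR = 0.002045 + 1.336 = 1.338 m·K/W
Q' = ΔT/ΣR = (83 K − 295 K)/1.338 = -158 W/m
(Negative Q' ⇒ heat flows inward; heat gain = 158 W/m.)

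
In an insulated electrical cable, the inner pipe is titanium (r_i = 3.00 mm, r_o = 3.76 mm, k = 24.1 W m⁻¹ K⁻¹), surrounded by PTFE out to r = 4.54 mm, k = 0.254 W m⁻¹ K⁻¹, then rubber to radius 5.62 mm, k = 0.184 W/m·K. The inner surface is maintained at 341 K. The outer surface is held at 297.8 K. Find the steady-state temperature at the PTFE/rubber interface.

Resistance network (inner→outer):
  R'_titanium = ln(0.00376/0.00300)/(2πk) = 0.2258/(2π·24.1) = 0.001491 m·K/W
  R'_PTFE = ln(0.00454/0.00376)/(2πk) = 0.1885/(2π·0.254) = 0.1181 m·K/W
  R'_rubber = ln(0.00562/0.00454)/(2πk) = 0.2134/(2π·0.184) = 0.1846 m·K/W
ΣR = 0.001491 + 0.1181 + 0.1846 = 0.3042 m·K/W
Q' = ΔT/ΣR = (341 K − 297.8 K)/0.3042 = 142.0 W/m
From the inner boundary to the PTFE/rubber interface, ΣR_partial = 0.1196 m·K/W.
T_interface = T_in − Q'·ΣR_partial = 341 K − (142.0)(0.1196) = 324.0 K

T = 324.0 K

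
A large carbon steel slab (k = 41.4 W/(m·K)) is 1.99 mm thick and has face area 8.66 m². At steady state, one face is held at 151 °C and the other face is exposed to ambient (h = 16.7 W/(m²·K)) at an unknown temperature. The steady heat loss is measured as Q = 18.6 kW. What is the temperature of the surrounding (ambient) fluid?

Series resistances:
  R_carbon steel = L/(kA) = 0.00199/(41.4·8.66) = 5.551×10^-6 K/W
  R_conv,out = 1/(hA) = 1/(16.7·8.66) = 0.006915 K/W
ΣR = 0.006920 K/W
ΔT = Q·ΣR = 18600 × 0.006920 = 128.7 K
Heat flows outward, so T_out = T_in − ΔT = 151 − 128.7 = 22.3 °C

T_out = 22.3 °C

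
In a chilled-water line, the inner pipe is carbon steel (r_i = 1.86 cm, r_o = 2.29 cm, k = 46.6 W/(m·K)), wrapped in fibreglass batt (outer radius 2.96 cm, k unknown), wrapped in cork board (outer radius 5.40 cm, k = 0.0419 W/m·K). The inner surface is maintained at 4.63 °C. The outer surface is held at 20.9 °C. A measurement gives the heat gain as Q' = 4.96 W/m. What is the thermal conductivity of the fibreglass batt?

ΣR = ΔT/Q' = |4.63 − 20.9|/4.96 = 3.280 m·K/W
Known resistances:
  R'_carbon steel = ln(0.0229/0.0186)/(2πk) = 0.2080/(2π·46.6) = 7.103×10^-4 m·K/W
  R'_cork board = ln(0.0540/0.0296)/(2πk) = 0.6012/(2π·0.0419) = 2.284 m·K/W
R_fibreglass batt = ΣR − ΣR_known = 3.280 − 2.285 = 0.9950 m·K/W
ln(r₂/r₁)/(2πk) = 0.9950 ⇒ k = 0.2566/(2π·0.9950) = 0.0410 W/m·K

k = 0.0410 W/m·K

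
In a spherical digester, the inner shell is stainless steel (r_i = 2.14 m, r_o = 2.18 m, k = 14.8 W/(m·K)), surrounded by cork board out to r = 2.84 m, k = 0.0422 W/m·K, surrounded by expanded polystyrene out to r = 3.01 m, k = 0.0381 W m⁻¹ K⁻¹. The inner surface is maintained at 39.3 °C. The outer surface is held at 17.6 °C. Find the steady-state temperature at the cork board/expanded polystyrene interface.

Series thermal resistances, inner to outer:
  R_stainless steel = (1/2.14 − 1/2.18)/(4πk) = 0.008574/(4π·14.8) = 4.610×10^-5 K/W
  R_cork board = (1/2.18 − 1/2.84)/(4πk) = 0.1066/(4π·0.0422) = 0.2010 K/W
  R_expanded polystyrene = (1/2.84 − 1/3.01)/(4πk) = 0.01989/(4π·0.0381) = 0.04154 K/W
ΣR = 4.610×10^-5 + 0.2010 + 0.04154 = 0.2426 K/W
Q = ΔT/ΣR = (39.3 °C − 17.6 °C)/0.2426 = 89.45 W
From the inner boundary to the cork board/expanded polystyrene interface, ΣR_partial = 0.2010 K/W.
T_interface = T_in − Q·ΣR_partial = 39.3 °C − (89.45)(0.2010) = 21.3 °C

T = 21.3 °C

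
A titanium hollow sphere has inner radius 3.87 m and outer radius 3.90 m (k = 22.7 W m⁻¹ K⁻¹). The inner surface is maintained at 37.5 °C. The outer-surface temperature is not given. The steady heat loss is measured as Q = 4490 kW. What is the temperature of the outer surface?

T_out = 6.21 °C

Sum the resistances:
  R_titanium = (1/3.87 − 1/3.90)/(4πk) = 0.001988/(4π·22.7) = 6.968×10^-6 K/W
ΣR = 6.968×10^-6 K/W
ΔT = Q·ΣR = 4.49×10^6 × 6.968×10^-6 = 31.29 K
Heat flows outward, so T_out = T_in − ΔT = 37.5 − 31.29 = 6.21 °C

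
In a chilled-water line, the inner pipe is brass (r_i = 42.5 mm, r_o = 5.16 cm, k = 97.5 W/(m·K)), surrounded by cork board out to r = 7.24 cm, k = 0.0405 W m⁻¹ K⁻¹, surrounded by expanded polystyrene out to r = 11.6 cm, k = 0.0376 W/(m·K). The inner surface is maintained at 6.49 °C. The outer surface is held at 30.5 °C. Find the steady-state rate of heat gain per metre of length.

Q' = 7.22 W/m

Treat each layer as a resistance in series:
  R'_brass = ln(0.0516/0.0425)/(2πk) = 0.1940/(2π·97.5) = 3.167×10^-4 m·K/W
  R'_cork board = ln(0.0724/0.0516)/(2πk) = 0.3387/(2π·0.0405) = 1.331 m·K/W
  R'_expanded polystyrene = ln(0.116/0.0724)/(2πk) = 0.4714/(2π·0.0376) = 1.995 m·K/W
ΣR = 3.167×10^-4 + 1.331 + 1.995 = 3.326 m·K/W
Q' = ΔT/ΣR = (6.49 °C − 30.5 °C)/3.326 = -7.22 W/m
(Negative Q' ⇒ heat flows inward; heat gain = 7.22 W/m.)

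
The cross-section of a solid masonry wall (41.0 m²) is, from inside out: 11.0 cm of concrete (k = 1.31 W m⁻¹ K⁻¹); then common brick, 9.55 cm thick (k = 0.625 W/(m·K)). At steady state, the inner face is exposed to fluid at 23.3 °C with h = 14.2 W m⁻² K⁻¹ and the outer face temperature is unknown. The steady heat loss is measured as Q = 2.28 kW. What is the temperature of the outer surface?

T_out = 6.22 °C

Series resistances:
  R_conv,in = 1/(hA) = 1/(14.2·41.0) = 0.001718 K/W
  R_concrete = L/(kA) = 0.110/(1.31·41.0) = 0.002048 K/W
  R_common brick = L/(kA) = 0.0955/(0.625·41.0) = 0.003727 K/W
ΣR = 0.007492 K/W
ΔT = Q·ΣR = 2280 × 0.007492 = 17.08 K
Heat flows outward, so T_out = T_in − ΔT = 23.3 − 17.08 = 6.22 °C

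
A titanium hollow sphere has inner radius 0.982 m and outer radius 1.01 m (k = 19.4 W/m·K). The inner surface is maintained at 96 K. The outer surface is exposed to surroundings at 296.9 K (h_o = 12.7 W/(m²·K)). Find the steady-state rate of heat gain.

Treat each layer as a resistance in series:
  R_titanium = (1/0.982 − 1/1.01)/(4πk) = 0.02823/(4π·19.4) = 1.158×10^-4 K/W
  R_conv,out = 1/(4πr²h) = 1/(4π·1.01²·12.7) = 0.006142 K/W
ΣR = 1.158×10^-4 + 0.006142 = 0.006258 K/W
Q = ΔT/ΣR = (96 K − 296.9 K)/0.006258 = -32100 W
(Negative Q ⇒ heat flows inward; heat gain = 32100 W.)

Q = 32100 W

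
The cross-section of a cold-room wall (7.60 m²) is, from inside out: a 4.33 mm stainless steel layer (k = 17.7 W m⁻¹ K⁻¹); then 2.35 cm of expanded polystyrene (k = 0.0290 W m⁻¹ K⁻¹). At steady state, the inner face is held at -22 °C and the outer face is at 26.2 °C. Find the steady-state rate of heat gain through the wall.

Q = 452 W

Treat each layer as a resistance in series:
  R_stainless steel = L/(kA) = 0.00433/(17.7·7.60) = 3.219×10^-5 K/W
  R_expanded polystyrene = L/(kA) = 0.0235/(0.0290·7.60) = 0.1066 K/W
ΣR = 3.219×10^-5 + 0.1066 = 0.1066 K/W
Q = ΔT/ΣR = (-22 °C − 26.2 °C)/0.1066 = -452 W
(Negative Q ⇒ heat flows inward; heat gain = 452 W.)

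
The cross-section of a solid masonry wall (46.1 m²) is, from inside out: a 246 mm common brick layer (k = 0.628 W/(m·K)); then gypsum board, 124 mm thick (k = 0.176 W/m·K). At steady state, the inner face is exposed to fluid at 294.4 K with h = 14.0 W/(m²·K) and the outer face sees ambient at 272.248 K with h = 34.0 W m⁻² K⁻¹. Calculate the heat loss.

Resistance network (inner→outer):
  R_conv,in = 1/(hA) = 1/(14.0·46.1) = 0.001549 K/W
  R_common brick = L/(kA) = 0.246/(0.628·46.1) = 0.008497 K/W
  R_gypsum board = L/(kA) = 0.124/(0.176·46.1) = 0.01528 K/W
  R_conv,out = 1/(hA) = 1/(34.0·46.1) = 6.380×10^-4 K/W
ΣR = 0.001549 + 0.008497 + 0.01528 + 6.380×10^-4 = 0.02596 K/W
Q = ΔT/ΣR = (294.4 K − 272.248 K)/0.02596 = 853 W

Q = 853 W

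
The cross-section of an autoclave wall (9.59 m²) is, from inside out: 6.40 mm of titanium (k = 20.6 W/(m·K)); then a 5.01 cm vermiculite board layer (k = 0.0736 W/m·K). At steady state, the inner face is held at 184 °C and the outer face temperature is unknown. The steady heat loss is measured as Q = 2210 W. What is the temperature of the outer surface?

T_out = 27.1 °C

Series resistances:
  R_titanium = L/(kA) = 0.00640/(20.6·9.59) = 3.240×10^-5 K/W
  R_vermiculite board = L/(kA) = 0.0501/(0.0736·9.59) = 0.07098 K/W
ΣR = 0.07101 K/W
ΔT = Q·ΣR = 2210 × 0.07101 = 156.9 K
Heat flows outward, so T_out = T_in − ΔT = 184 − 156.9 = 27.1 °C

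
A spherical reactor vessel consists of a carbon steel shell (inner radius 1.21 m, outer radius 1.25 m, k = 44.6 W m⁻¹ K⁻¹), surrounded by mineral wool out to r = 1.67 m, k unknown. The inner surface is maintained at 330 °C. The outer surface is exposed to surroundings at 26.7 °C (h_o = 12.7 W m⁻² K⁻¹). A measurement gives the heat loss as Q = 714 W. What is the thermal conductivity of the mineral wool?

ΣR = ΔT/Q = |330 − 26.7|/714 = 0.4248 K/W
Known resistances:
  R_carbon steel = (1/1.21 − 1/1.25)/(4πk) = 0.02645/(4π·44.6) = 4.719×10^-5 K/W
  R_conv,out = 1/(4πr²h) = 1/(4π·1.67²·12.7) = 0.002247 K/W
R_mineral wool = ΣR − ΣR_known = 0.4248 − 0.002294 = 0.4225 K/W
(1/r₁−1/r₂)/(4πk) = 0.4225 ⇒ k = 0.2012/(4π·0.4225) = 0.0379 W/m·K

k = 0.0379 W/m·K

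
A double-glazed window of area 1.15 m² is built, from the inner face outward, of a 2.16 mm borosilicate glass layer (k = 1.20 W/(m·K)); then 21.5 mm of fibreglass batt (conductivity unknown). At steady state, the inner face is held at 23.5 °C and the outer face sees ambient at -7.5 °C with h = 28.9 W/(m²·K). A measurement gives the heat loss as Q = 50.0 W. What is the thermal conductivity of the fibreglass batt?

k = 0.0318 W/m·K

ΣR = ΔT/Q = |23.5 − -7.5|/50.0 = 0.6200 K/W
Known resistances:
  R_borosilicate glass = L/(kA) = 0.00216/(1.20·1.15) = 0.001565 K/W
  R_conv,out = 1/(hA) = 1/(28.9·1.15) = 0.03009 K/W
R_fibreglass batt = ΣR − ΣR_known = 0.6200 − 0.03165 = 0.5884 K/W
L/(kA) = 0.5884 ⇒ k = 0.0215/(0.5884·1.15) = 0.0318 W/m·K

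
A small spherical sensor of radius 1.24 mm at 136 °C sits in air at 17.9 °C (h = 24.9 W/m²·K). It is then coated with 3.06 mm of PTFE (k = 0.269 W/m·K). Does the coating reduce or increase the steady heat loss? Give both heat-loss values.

increases: 0.0568 → 0.345 W

Critical radius for a sphere: r_cr = 2k/h = 0.0216 m = 2.16 cm.
Outer radius after coating: r₂ = 0.00124 + 0.00306 = 0.00430 m.
Since r₁ < r_cr and r₂ ≤ r_cr, the coating moves toward the maximum at r_cr — heat loss rises.
Bare: R = 1/(4πr₁²h) = 2078 K/W; Q = 118.1/2078 = 0.0568 W.
Coated: R = R_cond + R_conv = 342.6 K/W; Q = 118.1/342.6 = 0.345 W.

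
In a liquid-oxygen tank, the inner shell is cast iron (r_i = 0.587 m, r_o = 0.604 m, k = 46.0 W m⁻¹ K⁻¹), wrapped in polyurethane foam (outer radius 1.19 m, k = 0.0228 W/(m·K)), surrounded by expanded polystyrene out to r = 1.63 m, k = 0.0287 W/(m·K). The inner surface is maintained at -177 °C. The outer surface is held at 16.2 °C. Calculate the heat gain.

Q = 55.6 W

Series thermal resistances, inner to outer:
  R_cast iron = (1/0.587 − 1/0.604)/(4πk) = 0.04795/(4π·46.0) = 8.295×10^-5 K/W
  R_polyurethane foam = (1/0.604 − 1/1.19)/(4πk) = 0.8153/(4π·0.0228) = 2.846 K/W
  R_expanded polystyrene = (1/1.19 − 1/1.63)/(4πk) = 0.2268/(4π·0.0287) = 0.6290 K/W
ΣR = 8.295×10^-5 + 2.846 + 0.6290 = 3.475 K/W
Q = ΔT/ΣR = (-177 °C − 16.2 °C)/3.475 = -55.6 W
(Negative Q ⇒ heat flows inward; heat gain = 55.6 W.)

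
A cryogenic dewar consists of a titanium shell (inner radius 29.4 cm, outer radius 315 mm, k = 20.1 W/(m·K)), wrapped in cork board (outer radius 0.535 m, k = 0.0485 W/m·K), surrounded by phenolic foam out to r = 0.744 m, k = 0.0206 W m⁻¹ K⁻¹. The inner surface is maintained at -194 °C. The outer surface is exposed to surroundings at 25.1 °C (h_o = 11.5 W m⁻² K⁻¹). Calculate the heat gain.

Series thermal resistances, inner to outer:
  R_titanium = (1/0.294 − 1/0.315)/(4πk) = 0.2268/(4π·20.1) = 8.978×10^-4 K/W
  R_cork board = (1/0.315 − 1/0.535)/(4πk) = 1.305/(4π·0.0485) = 2.142 K/W
  R_phenolic foam = (1/0.535 − 1/0.744)/(4πk) = 0.5251/(4π·0.0206) = 2.028 K/W
  R_conv,out = 1/(4πr²h) = 1/(4π·0.744²·11.5) = 0.01250 K/W
ΣR = 8.978×10^-4 + 2.142 + 2.028 + 0.01250 = 4.183 K/W
Q = ΔT/ΣR = (-194 °C − 25.1 °C)/4.183 = -52.4 W
(Negative Q ⇒ heat flows inward; heat gain = 52.4 W.)

Q = 52.4 W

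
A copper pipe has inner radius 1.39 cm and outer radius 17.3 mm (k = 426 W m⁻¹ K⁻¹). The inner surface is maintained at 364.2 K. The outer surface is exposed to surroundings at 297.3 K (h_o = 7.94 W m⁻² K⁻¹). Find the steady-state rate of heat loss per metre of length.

Resistance network (inner→outer):
  R'_copper = ln(0.0173/0.0139)/(2πk) = 0.2188/(2π·426) = 8.175×10^-5 m·K/W
  R'_conv,out = 1/(2πr h) = 1/(2π·0.0173·7.94) = 1.159 m·K/W
ΣR = 8.175×10^-5 + 1.159 = 1.159 m·K/W
Q' = ΔT/ΣR = (364.2 K − 297.3 K)/1.159 = 57.7 W/m

Q' = 57.7 W/m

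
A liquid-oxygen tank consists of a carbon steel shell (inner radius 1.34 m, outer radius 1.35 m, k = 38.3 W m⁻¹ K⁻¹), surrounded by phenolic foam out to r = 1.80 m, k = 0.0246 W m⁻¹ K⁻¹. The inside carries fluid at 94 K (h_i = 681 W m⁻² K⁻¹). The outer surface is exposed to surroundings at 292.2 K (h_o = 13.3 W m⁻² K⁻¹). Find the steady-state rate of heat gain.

Treat each layer as a resistance in series:
  R_conv,in = 1/(4πr²h) = 1/(4π·1.34²·681) = 6.508×10^-5 K/W
  R_carbon steel = (1/1.34 − 1/1.35)/(4πk) = 0.005528/(4π·38.3) = 1.149×10^-5 K/W
  R_phenolic foam = (1/1.35 − 1/1.80)/(4πk) = 0.1852/(4π·0.0246) = 0.5990 K/W
  R_conv,out = 1/(4πr²h) = 1/(4π·1.80²·13.3) = 0.001847 K/W
ΣR = 6.508×10^-5 + 1.149×10^-5 + 0.5990 + 0.001847 = 0.6009 K/W
Q = ΔT/ΣR = (94 K − 292.2 K)/0.6009 = -330 W
(Negative Q ⇒ heat flows inward; heat gain = 330 W.)

Q = 330 W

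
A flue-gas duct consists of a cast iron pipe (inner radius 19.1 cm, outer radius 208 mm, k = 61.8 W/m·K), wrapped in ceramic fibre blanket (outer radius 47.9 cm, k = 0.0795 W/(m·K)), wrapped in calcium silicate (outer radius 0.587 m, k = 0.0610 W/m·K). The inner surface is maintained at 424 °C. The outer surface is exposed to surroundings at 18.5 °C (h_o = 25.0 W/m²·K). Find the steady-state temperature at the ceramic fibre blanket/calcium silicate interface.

T = 118 °C

Resistance network (inner→outer):
  R'_cast iron = ln(0.208/0.191)/(2πk) = 0.08526/(2π·61.8) = 2.196×10^-4 m·K/W
  R'_ceramic fibre blanket = ln(0.479/0.208)/(2πk) = 0.8342/(2π·0.0795) = 1.670 m·K/W
  R'_calcium silicate = ln(0.587/0.479)/(2πk) = 0.2033/(2π·0.0610) = 0.5305 m·K/W
  R'_conv,out = 1/(2πr h) = 1/(2π·0.587·25.0) = 0.01085 m·K/W
ΣR = 2.196×10^-4 + 1.670 + 0.5305 + 0.01085 = 2.212 m·K/W
Q' = ΔT/ΣR = (424 °C − 18.5 °C)/2.212 = 183.3 W/m
From the inner boundary to the ceramic fibre blanket/calcium silicate interface, ΣR_partial = 1.670 m·K/W.
T_interface = T_in − Q'·ΣR_partial = 424 °C − (183.3)(1.670) = 118 °C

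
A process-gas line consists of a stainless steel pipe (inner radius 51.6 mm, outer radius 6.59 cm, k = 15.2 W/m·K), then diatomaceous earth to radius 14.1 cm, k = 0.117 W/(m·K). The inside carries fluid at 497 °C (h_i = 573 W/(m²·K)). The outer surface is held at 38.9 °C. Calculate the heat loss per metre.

Resistance network (inner→outer):
  R'_conv,in = 1/(2πr h) = 1/(2π·0.0516·573) = 0.005383 m·K/W
  R'_stainless steel = ln(0.0659/0.0516)/(2πk) = 0.2446/(2π·15.2) = 0.002561 m·K/W
  R'_diatomaceous earth = ln(0.141/0.0659)/(2πk) = 0.7606/(2π·0.117) = 1.035 m·K/W
ΣR = 0.005383 + 0.002561 + 1.035 = 1.043 m·K/W
Q' = ΔT/ΣR = (497 °C − 38.9 °C)/1.043 = 439 W/m

Q' = 439 W/m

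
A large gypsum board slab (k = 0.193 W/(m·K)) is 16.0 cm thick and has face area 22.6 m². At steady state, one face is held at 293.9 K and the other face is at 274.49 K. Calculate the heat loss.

Q = kA·ΔT/L = 0.193 × 22.6 × |293.9 K − 274.49 K| / 0.160 = 529 W

Q = 529 W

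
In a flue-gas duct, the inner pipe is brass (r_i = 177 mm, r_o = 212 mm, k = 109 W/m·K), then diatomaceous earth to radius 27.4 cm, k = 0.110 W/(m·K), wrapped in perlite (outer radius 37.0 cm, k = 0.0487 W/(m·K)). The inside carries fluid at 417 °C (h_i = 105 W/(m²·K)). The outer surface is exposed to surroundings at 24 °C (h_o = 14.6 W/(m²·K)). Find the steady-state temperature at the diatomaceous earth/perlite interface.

Resistance network (inner→outer):
  R'_conv,in = 1/(2πr h) = 1/(2π·0.177·105) = 0.008564 m·K/W
  R'_brass = ln(0.212/0.177)/(2πk) = 0.1804/(2π·109) = 2.635×10^-4 m·K/W
  R'_diatomaceous earth = ln(0.274/0.212)/(2πk) = 0.2565/(2π·0.110) = 0.3712 m·K/W
  R'_perlite = ln(0.370/0.274)/(2πk) = 0.3004/(2π·0.0487) = 0.9816 m·K/W
  R'_conv,out = 1/(2πr h) = 1/(2π·0.370·14.6) = 0.02946 m·K/W
ΣR = 0.008564 + 2.635×10^-4 + 0.3712 + 0.9816 + 0.02946 = 1.391 m·K/W
Q' = ΔT/ΣR = (417 °C − 24 °C)/1.391 = 282.5 W/m
From the inner boundary to the diatomaceous earth/perlite interface, ΣR_partial = 0.3800 m·K/W.
T_interface = T_in − Q'·ΣR_partial = 417 °C − (282.5)(0.3800) = 310 °C

T = 310 °C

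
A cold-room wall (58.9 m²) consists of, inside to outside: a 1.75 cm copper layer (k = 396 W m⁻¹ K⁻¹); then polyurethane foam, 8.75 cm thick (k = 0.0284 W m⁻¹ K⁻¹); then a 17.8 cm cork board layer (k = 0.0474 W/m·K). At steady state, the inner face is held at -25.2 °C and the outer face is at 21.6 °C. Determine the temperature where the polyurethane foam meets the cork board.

Series thermal resistances, inner to outer:
  R_copper = L/(kA) = 0.0175/(396·58.9) = 7.503×10^-7 K/W
  R_polyurethane foam = L/(kA) = 0.0875/(0.0284·58.9) = 0.05231 K/W
  R_cork board = L/(kA) = 0.178/(0.0474·58.9) = 0.06376 K/W
ΣR = 7.503×10^-7 + 0.05231 + 0.06376 = 0.1161 K/W
Q = ΔT/ΣR = (-25.2 °C − 21.6 °C)/0.1161 = -403.1 W
From the inner boundary to the polyurethane foam/cork board interface, ΣR_partial = 0.05231 K/W.
T_interface = T_in − Q·ΣR_partial = -25.2 °C − (-403.1)(0.05231) = -4.11 °C

T = -4.11 °C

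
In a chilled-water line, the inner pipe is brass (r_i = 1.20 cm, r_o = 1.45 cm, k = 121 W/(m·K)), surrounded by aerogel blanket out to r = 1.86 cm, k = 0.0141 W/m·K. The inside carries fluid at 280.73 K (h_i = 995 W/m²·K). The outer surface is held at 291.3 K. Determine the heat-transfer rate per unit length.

Series thermal resistances, inner to outer:
  R'_conv,in = 1/(2πr h) = 1/(2π·0.0120·995) = 0.01333 m·K/W
  R'_brass = ln(0.0145/0.0120)/(2πk) = 0.1892/(2π·121) = 2.489×10^-4 m·K/W
  R'_aerogel blanket = ln(0.0186/0.0145)/(2πk) = 0.2490/(2π·0.0141) = 2.811 m·K/W
ΣR = 0.01333 + 2.489×10^-4 + 2.811 = 2.825 m·K/W
Q' = ΔT/ΣR = (280.73 K − 291.3 K)/2.825 = -3.74 W/m
(Negative Q' ⇒ heat flows inward; heat gain = 3.74 W/m.)

Q' = 3.74 W/m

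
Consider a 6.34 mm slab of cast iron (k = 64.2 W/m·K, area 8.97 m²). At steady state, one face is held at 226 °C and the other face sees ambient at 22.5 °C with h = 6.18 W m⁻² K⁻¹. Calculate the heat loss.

Resistance network (inner→outer):
  R_cast iron = L/(kA) = 0.00634/(64.2·8.97) = 1.101×10^-5 K/W
  R_conv,out = 1/(hA) = 1/(6.18·8.97) = 0.01804 K/W
ΣR = 1.101×10^-5 + 0.01804 = 0.01805 K/W
Q = ΔT/ΣR = (226 °C − 22.5 °C)/0.01805 = 11300 W

Q = 11300 W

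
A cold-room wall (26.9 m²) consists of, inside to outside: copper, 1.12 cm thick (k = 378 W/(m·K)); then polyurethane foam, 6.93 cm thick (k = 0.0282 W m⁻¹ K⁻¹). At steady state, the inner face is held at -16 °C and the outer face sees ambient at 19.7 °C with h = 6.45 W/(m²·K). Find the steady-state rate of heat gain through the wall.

Q = 368 W

Resistance network (inner→outer):
  R_copper = L/(kA) = 0.0112/(378·26.9) = 1.101×10^-6 K/W
  R_polyurethane foam = L/(kA) = 0.0693/(0.0282·26.9) = 0.09135 K/W
  R_conv,out = 1/(hA) = 1/(6.45·26.9) = 0.005764 K/W
ΣR = 1.101×10^-6 + 0.09135 + 0.005764 = 0.09712 K/W
Q = ΔT/ΣR = (-16 °C − 19.7 °C)/0.09712 = -368 W
(Negative Q ⇒ heat flows inward; heat gain = 368 W.)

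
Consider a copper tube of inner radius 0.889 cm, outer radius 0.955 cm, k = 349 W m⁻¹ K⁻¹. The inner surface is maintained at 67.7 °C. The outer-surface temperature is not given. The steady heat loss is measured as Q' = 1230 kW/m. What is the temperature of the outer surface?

Series resistances:
  R'_copper = ln(0.00955/0.00889)/(2πk) = 0.07161/(2π·349) = 3.266×10^-5 m·K/W
ΣR = 3.266×10^-5 m·K/W
ΔT = Q'·ΣR = 1.23×10^6 × 3.266×10^-5 = 40.17 K
Heat flows outward, so T_out = T_in − ΔT = 67.7 − 40.17 = 27.5 °C

T_out = 27.5 °C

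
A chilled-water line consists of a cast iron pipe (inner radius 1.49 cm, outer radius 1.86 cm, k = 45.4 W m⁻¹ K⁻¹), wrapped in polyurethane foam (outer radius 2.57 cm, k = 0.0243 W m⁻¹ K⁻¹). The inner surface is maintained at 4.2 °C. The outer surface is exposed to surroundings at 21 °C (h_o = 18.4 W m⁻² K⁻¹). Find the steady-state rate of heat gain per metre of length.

Treat each layer as a resistance in series:
  R'_cast iron = ln(0.0186/0.0149)/(2πk) = 0.2218/(2π·45.4) = 7.775×10^-4 m·K/W
  R'_polyurethane foam = ln(0.0257/0.0186)/(2πk) = 0.3233/(2π·0.0243) = 2.118 m·K/W
  R'_conv,out = 1/(2πr h) = 1/(2π·0.0257·18.4) = 0.3366 m·K/W
ΣR = 7.775×10^-4 + 2.118 + 0.3366 = 2.455 m·K/W
Q' = ΔT/ΣR = (4.2 °C − 21 °C)/2.455 = -6.84 W/m
(Negative Q' ⇒ heat flows inward; heat gain = 6.84 W/m.)

Q' = 6.84 W/m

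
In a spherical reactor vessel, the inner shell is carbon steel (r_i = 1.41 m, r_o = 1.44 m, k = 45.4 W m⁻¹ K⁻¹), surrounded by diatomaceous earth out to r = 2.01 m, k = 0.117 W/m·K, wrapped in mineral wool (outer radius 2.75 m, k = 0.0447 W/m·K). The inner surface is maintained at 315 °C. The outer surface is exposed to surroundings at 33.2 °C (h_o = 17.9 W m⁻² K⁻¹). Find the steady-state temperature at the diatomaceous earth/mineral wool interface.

Treat each layer as a resistance in series:
  R_carbon steel = (1/1.41 − 1/1.44)/(4πk) = 0.01478/(4π·45.4) = 2.590×10^-5 K/W
  R_diatomaceous earth = (1/1.44 − 1/2.01)/(4πk) = 0.1969/(4π·0.117) = 0.1339 K/W
  R_mineral wool = (1/2.01 − 1/2.75)/(4πk) = 0.1339/(4π·0.0447) = 0.2383 K/W
  R_conv,out = 1/(4πr²h) = 1/(4π·2.75²·17.9) = 5.879×10^-4 K/W
ΣR = 2.590×10^-5 + 0.1339 + 0.2383 + 5.879×10^-4 = 0.3728 K/W
Q = ΔT/ΣR = (315 °C − 33.2 °C)/0.3728 = 755.9 W
From the inner boundary to the diatomaceous earth/mineral wool interface, ΣR_partial = 0.1339 K/W.
T_interface = T_in − Q·ΣR_partial = 315 °C − (755.9)(0.1339) = 214 °C

T = 214 °C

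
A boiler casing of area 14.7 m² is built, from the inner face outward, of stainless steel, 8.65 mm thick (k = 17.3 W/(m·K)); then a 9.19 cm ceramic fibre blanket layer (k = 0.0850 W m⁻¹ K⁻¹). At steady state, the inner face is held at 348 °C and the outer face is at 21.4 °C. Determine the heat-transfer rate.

Q = 4.44 kW

Resistance network (inner→outer):
  R_stainless steel = L/(kA) = 0.00865/(17.3·14.7) = 3.401×10^-5 K/W
  R_ceramic fibre blanket = L/(kA) = 0.0919/(0.0850·14.7) = 0.07355 K/W
ΣR = 3.401×10^-5 + 0.07355 = 0.07358 K/W
Q = ΔT/ΣR = (348 °C − 21.4 °C)/0.07358 = 4440 W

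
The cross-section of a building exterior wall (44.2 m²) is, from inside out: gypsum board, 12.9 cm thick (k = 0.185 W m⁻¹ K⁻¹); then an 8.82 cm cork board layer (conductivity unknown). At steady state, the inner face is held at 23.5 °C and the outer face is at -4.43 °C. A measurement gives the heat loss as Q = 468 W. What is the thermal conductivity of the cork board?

k = 0.0455 W/m·K

ΣR = ΔT/Q = |23.5 − -4.43|/468 = 0.05968 K/W
Known resistances:
  R_gypsum board = L/(kA) = 0.129/(0.185·44.2) = 0.01578 K/W
R_cork board = ΣR − ΣR_known = 0.05968 − 0.01578 = 0.04390 K/W
L/(kA) = 0.04390 ⇒ k = 0.0882/(0.04390·44.2) = 0.0455 W/m·K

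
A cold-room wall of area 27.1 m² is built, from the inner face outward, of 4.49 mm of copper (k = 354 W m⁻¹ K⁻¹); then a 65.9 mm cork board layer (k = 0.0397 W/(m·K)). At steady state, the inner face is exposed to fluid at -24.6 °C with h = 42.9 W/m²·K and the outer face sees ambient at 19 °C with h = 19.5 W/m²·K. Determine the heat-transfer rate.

Series thermal resistances, inner to outer:
  R_conv,in = 1/(hA) = 1/(42.9·27.1) = 8.601×10^-4 K/W
  R_copper = L/(kA) = 0.00449/(354·27.1) = 4.680×10^-7 K/W
  R_cork board = L/(kA) = 0.0659/(0.0397·27.1) = 0.06125 K/W
  R_conv,out = 1/(hA) = 1/(19.5·27.1) = 0.001892 K/W
ΣR = 8.601×10^-4 + 4.680×10^-7 + 0.06125 + 0.001892 = 0.06400 K/W
Q = ΔT/ΣR = (-24.6 °C − 19 °C)/0.06400 = -681 W
(Negative Q ⇒ heat flows inward; heat gain = 681 W.)

Q = 681 W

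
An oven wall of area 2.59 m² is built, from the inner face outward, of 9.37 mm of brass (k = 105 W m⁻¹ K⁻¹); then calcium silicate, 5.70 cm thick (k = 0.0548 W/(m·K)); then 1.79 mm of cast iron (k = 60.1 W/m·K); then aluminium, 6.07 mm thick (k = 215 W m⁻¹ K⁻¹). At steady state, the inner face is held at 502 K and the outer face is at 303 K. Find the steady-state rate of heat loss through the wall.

Resistance network (inner→outer):
  R_brass = L/(kA) = 0.00937/(105·2.59) = 3.445×10^-5 K/W
  R_calcium silicate = L/(kA) = 0.0570/(0.0548·2.59) = 0.4016 K/W
  R_cast iron = L/(kA) = 0.00179/(60.1·2.59) = 1.150×10^-5 K/W
  R_aluminium = L/(kA) = 0.00607/(215·2.59) = 1.090×10^-5 K/W
ΣR = 3.445×10^-5 + 0.4016 + 1.150×10^-5 + 1.090×10^-5 = 0.4017 K/W
Q = ΔT/ΣR = (502 K − 303 K)/0.4017 = 495 W

Q = 495 W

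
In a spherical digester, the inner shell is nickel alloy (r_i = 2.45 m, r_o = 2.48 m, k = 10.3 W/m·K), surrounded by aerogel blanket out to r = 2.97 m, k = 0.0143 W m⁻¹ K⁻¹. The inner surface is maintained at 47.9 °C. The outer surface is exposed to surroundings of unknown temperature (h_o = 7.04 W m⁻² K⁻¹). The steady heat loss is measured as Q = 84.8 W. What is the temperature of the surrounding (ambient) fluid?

T_out = 16.4 °C

Series resistances:
  R_nickel alloy = (1/2.45 − 1/2.48)/(4πk) = 0.004937/(4π·10.3) = 3.815×10^-5 K/W
  R_aerogel blanket = (1/2.48 − 1/2.97)/(4πk) = 0.06653/(4π·0.0143) = 0.3702 K/W
  R_conv,out = 1/(4πr²h) = 1/(4π·2.97²·7.04) = 0.001281 K/W
ΣR = 0.3715 K/W
ΔT = Q·ΣR = 84.8 × 0.3715 = 31.50 K
Heat flows outward, so T_out = T_in − ΔT = 47.9 − 31.50 = 16.4 °C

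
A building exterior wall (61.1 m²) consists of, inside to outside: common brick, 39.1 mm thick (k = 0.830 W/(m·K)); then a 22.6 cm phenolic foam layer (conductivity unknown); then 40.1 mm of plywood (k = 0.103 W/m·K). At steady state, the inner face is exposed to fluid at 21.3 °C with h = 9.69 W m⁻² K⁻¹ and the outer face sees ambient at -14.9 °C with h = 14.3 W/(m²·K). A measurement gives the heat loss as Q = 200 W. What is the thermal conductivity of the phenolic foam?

k = 0.0216 W/m·K

ΣR = ΔT/Q = |21.3 − -14.9|/200 = 0.1810 K/W
Known resistances:
  R_conv,in = 1/(hA) = 1/(9.69·61.1) = 0.001689 K/W
  R_common brick = L/(kA) = 0.0391/(0.830·61.1) = 7.710×10^-4 K/W
  R_plywood = L/(kA) = 0.0401/(0.103·61.1) = 0.006372 K/W
  R_conv,out = 1/(hA) = 1/(14.3·61.1) = 0.001145 K/W
R_phenolic foam = ΣR − ΣR_known = 0.1810 − 0.009977 = 0.1710 K/W
L/(kA) = 0.1710 ⇒ k = 0.226/(0.1710·61.1) = 0.0216 W/m·K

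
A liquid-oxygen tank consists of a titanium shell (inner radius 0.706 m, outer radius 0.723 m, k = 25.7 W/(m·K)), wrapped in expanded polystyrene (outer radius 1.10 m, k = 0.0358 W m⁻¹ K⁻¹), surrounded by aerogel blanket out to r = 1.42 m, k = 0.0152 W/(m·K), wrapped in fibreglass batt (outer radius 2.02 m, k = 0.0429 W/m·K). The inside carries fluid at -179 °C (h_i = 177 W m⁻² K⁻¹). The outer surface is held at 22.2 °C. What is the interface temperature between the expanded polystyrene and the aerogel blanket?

Resistance network (inner→outer):
  R_conv,in = 1/(4πr²h) = 1/(4π·0.706²·177) = 9.020×10^-4 K/W
  R_titanium = (1/0.706 − 1/0.723)/(4πk) = 0.03330/(4π·25.7) = 1.031×10^-4 K/W
  R_expanded polystyrene = (1/0.723 − 1/1.10)/(4πk) = 0.4740/(4π·0.0358) = 1.054 K/W
  R_aerogel blanket = (1/1.10 − 1/1.42)/(4πk) = 0.2049/(4π·0.0152) = 1.073 K/W
  R_fibreglass batt = (1/1.42 − 1/2.02)/(4πk) = 0.2092/(4π·0.0429) = 0.3880 K/W
ΣR = 9.020×10^-4 + 1.031×10^-4 + 1.054 + 1.073 + 0.3880 = 2.516 K/W
Q = ΔT/ΣR = (-179 °C − 22.2 °C)/2.516 = -79.97 W
From the inner boundary to the expanded polystyrene/aerogel blanket interface, ΣR_partial = 1.055 K/W.
T_interface = T_in − Q·ΣR_partial = -179 °C − (-79.97)(1.055) = -94.6 °C

T = -94.6 °C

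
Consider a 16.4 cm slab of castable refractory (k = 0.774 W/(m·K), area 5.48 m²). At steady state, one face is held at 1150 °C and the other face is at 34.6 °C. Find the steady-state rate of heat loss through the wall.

Q = kA·ΔT/L = 0.774 × 5.48 × |1150 °C − 34.6 °C| / 0.164 = 28800 W

Q = 28800 W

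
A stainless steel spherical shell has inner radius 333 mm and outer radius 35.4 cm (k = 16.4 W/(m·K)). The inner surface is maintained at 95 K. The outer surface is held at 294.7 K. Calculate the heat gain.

Q = 2.31×10^5 W

Q = 4πk·ΔT/(1/r₁ − 1/r₂) = 4π × 16.4 × 199.7 / (1/0.333 − 1/0.354) = 2.31×10^5 W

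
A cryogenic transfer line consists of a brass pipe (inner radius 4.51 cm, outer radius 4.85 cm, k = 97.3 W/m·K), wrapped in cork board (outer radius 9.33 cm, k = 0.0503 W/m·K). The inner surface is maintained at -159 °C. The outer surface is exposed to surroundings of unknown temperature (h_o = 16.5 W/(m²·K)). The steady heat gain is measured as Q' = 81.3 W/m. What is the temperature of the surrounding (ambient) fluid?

T_out = 17.7 °C

Sum the resistances:
  R'_brass = ln(0.0485/0.0451)/(2πk) = 0.07268/(2π·97.3) = 1.189×10^-4 m·K/W
  R'_cork board = ln(0.0933/0.0485)/(2πk) = 0.6543/(2π·0.0503) = 2.070 m·K/W
  R'_conv,out = 1/(2πr h) = 1/(2π·0.0933·16.5) = 0.1034 m·K/W
ΣR = 2.174 m·K/W
ΔT = Q'·ΣR = 81.3 × 2.174 = 176.7 K
Heat flows inward, so T_out = T_in + ΔT = -159 + 176.7 = 17.7 °C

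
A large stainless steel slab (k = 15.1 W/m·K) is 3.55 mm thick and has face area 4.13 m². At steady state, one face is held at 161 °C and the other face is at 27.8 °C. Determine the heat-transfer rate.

Q = kA·ΔT/L = 15.1 × 4.13 × |161 °C − 27.8 °C| / 0.00355 = 2.34×10^6 W

Q = 2.34×10^6 W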